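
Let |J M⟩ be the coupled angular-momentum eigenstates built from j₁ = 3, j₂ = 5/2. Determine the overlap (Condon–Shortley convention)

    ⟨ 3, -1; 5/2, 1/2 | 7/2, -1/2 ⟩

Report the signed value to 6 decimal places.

-0.125988  (= −√(1/63))

j₁+j₂−J=2  J+j₁−j₂=4  J−j₁+j₂=3  j₁+j₂+J+1=10
(j₁±m₁, j₂±m₂, J±M) = (2,4,3,2,3,4)
P² = 9216/175
sum k=0..2:
  [0] +1/288 = 1/288
  [1] −1/12 = -1/12
  [2] +1/16 = 1/16
S = -5/288
C² = P²·S² = 1/63 ; C = -0.125988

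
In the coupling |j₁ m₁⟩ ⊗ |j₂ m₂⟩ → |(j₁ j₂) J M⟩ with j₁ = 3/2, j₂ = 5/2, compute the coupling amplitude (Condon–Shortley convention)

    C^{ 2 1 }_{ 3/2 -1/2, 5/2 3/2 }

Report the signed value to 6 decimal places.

√[5·2!1!3!/7! · 1!2!4!1!3!1!] = √(24/7)
  +(−1)^1/∏(1,1,1,3,0,0)! = -1/6  (running -1/6)
  +(−1)^2/∏(2,0,0,2,1,1)! = 1/4  (running 1/12)
⟨..|..⟩ = √(24/7)·(1/12) = +0.154303

+√(1/42) = +0.154303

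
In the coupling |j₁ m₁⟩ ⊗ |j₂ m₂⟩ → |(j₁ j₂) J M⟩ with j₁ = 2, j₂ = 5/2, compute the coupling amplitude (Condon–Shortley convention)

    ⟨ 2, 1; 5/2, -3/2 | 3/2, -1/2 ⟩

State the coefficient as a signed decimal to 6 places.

triangle: 3!*1!*2!/7! = 12/5040
(j±m)!: 3!*1!*1!*4!*1!*2! = 288
prefactor² = (2J+1)*Δ*N² = 96/35
  k=0: +1/(0!*3!*1!*1!*0!*1!) = 1/6
  k=1: −1/(1!*2!*0!*0!*1!*2!) = -1/4
Σ = -1/12  ⇒  CG² = 96/35*(-1/12)² = 2/105
CG = −√(2/105) = -0.138013

-0.138013  (= −√(2/105))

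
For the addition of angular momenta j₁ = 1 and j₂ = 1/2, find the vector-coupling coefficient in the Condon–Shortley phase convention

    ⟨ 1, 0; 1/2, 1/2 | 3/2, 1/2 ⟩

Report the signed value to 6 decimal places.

j₁+j₂−J=0  J+j₁−j₂=2  J−j₁+j₂=1  j₁+j₂+J+1=4
(j₁±m₁, j₂±m₂, J±M) = (1,1,1,0,2,1)
P² = 2/3
sum k=0..0:
  [0] +1/1 = 1
S = 1
C² = P²·S² = 2/3 ; C = +0.816497

+0.816497  (= +√(2/3))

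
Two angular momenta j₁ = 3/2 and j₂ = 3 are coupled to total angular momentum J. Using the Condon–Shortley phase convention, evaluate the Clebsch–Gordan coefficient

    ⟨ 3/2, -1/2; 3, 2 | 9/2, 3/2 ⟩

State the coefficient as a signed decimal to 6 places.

√[10·0!3!6!/10! · 1!2!5!1!6!3!] = √(86400/7)
  +(−1)^0/∏(0,0,2,5,1,1)! = 1/240  (running 1/240)
⟨..|..⟩ = √(86400/7)·(1/240) = +0.462910

+√(3/14) ≈ +0.462910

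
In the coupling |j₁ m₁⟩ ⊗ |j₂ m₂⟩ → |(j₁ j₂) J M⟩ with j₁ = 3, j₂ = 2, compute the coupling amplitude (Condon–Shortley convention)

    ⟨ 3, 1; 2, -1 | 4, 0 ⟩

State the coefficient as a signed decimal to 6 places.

triangle: 1!×5!×3!/10! = 720/3628800
(j±m)!: 4!×2!×1!×3!×4!×4! = 165888
prefactor² = (2J+1)×Δ×N² = 10368/35
  k=0: +1/(0!×1!×2!×1!×3!×2!) = 1/24
  k=1: −1/(1!×0!×1!×0!×4!×3!) = -1/144
Σ = 5/144  ⇒  CG² = 10368/35×5/144² = 5/14
CG = +√(5/14) = +0.597614

+√(5/14) = +0.597614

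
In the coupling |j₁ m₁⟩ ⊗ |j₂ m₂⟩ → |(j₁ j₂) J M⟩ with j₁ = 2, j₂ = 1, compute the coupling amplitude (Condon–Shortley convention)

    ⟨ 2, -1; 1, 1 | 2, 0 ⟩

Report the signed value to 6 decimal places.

triangle: 1!·3!·1!/6! = 6/720
(j±m)!: 1!·3!·2!·0!·2!·2! = 48
prefactor² = (2J+1)·Δ·N² = 2
  k=1: −1/(1!·0!·2!·1!·1!·0!) = -1/2
Σ = -1/2  ⇒  CG² = 2·(-1/2)² = 1/2
CG = −√(1/2) = -0.707107

-0.707107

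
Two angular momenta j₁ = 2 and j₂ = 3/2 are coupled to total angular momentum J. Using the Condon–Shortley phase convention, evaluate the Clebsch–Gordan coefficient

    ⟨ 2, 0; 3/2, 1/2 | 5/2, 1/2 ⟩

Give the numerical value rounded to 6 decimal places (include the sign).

−√(3/35) = -0.292770

triangle: 1!*3!*2!/7! = 12/5040
(j±m)!: 2!*2!*2!*1!*3!*2! = 96
prefactor² = (2J+1)*Δ*N² = 48/35
  k=0: +1/(0!*1!*2!*2!*1!*0!) = 1/4
  k=1: −1/(1!*0!*1!*1!*2!*1!) = -1/2
Σ = -1/4  ⇒  CG² = 48/35*(-1/4)² = 3/35
CG = −√(3/35) = -0.292770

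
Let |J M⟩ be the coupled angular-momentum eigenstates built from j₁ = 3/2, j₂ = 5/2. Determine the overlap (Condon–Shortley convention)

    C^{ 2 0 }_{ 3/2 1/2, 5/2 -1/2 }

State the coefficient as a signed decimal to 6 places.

j₁+j₂−J=2  J+j₁−j₂=1  J−j₁+j₂=3  j₁+j₂+J+1=7
(j₁±m₁, j₂±m₂, J±M) = (2,1,2,3,2,2)
P² = 8/7
sum k=0..1:
  [0] +1/4 = 1/4
  [1] −1/2 = -1/2
S = -1/4
C² = P²·S² = 1/14 ; C = -0.267261

−√(1/14) ≈ -0.267261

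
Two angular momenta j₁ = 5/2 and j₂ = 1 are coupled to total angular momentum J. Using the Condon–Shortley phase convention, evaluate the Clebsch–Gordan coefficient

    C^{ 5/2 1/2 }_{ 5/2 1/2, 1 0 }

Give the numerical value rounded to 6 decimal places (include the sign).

j₁+j₂−J=1  J+j₁−j₂=4  J−j₁+j₂=1  j₁+j₂+J+1=7
(j₁±m₁, j₂±m₂, J±M) = (3,2,1,1,3,2)
P² = 144/35
sum k=0..1:
  [0] +1/4 = 1/4
  [1] −1/6 = -1/6
S = 1/12
C² = P²·S² = 1/35 ; C = +0.169031

+√(1/35) ≈ +0.169031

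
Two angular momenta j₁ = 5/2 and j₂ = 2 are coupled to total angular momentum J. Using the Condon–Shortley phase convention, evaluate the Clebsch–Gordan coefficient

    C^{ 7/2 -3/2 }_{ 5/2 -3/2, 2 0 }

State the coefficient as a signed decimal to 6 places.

−√(2/7) ≈ -0.534522

triangle: 1!×4!×3!/9! = 144/362880
(j±m)!: 1!×4!×2!×2!×2!×5! = 23040
prefactor² = (2J+1)×Δ×N² = 512/7
  k=0: +1/(0!×1!×4!×2!×0!×1!) = 1/48
  k=1: −1/(1!×0!×3!×1!×1!×2!) = -1/12
Σ = -1/16  ⇒  CG² = 512/7×(-1/16)² = 2/7
CG = −√(2/7) = -0.534522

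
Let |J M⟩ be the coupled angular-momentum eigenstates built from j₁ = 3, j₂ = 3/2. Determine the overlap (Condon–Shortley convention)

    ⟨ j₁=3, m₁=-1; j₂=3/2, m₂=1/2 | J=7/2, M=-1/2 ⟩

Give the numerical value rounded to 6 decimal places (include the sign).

−√(2/7) ≈ -0.534522

j₁+j₂−J=1  J+j₁−j₂=5  J−j₁+j₂=2  j₁+j₂+J+1=9
(j₁±m₁, j₂±m₂, J±M) = (2,4,2,1,3,4)
P² = 512/7
sum k=0..1:
  [0] +1/48 = 1/48
  [1] −1/12 = -1/12
S = -1/16
C² = P²·S² = 2/7 ; C = -0.534522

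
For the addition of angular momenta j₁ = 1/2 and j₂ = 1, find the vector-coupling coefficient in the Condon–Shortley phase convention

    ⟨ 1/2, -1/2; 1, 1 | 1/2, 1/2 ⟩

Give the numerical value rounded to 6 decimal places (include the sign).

√[2·1!0!1!/3! · 0!1!2!0!1!0!] = √(2/3)
  +(−1)^1/∏(1,0,0,1,0,0)! = -1  (running -1)
⟨..|..⟩ = √(2/3)·(-1) = -0.816497

-0.816497  (= −√(2/3))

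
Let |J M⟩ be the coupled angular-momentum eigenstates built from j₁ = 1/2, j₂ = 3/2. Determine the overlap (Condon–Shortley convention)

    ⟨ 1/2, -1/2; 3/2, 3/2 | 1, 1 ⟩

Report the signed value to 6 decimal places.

√[3·1!0!2!/4! · 0!1!3!0!2!0!] = √(3)
  +(−1)^1/∏(1,0,0,2,0,0)! = -1/2  (running -1/2)
⟨..|..⟩ = √(3)·(-1/2) = -0.866025

−√(3/4) = -0.866025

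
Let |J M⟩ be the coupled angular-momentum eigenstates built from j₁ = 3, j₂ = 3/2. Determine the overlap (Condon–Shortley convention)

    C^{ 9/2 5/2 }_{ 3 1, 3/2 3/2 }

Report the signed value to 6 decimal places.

triangle: 0!·6!·3!/10! = 4320/3628800
(j±m)!: 4!·2!·3!·0!·7!·2! = 2903040
prefactor² = (2J+1)·Δ·N² = 34560
  k=0: +1/(0!·0!·2!·3!·4!·0!) = 1/288
Σ = 1/288  ⇒  CG² = 34560·1/288² = 5/12
CG = +√(5/12) = +0.645497

+0.645497  (= +√(5/12))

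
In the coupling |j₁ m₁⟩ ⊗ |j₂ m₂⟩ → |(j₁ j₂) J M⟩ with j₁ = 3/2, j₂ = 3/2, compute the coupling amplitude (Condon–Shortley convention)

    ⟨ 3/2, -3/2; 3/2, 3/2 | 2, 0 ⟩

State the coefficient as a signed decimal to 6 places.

triangle: 1!*2!*2!/6! = 4/720
(j±m)!: 0!*3!*3!*0!*2!*2! = 144
prefactor² = (2J+1)*Δ*N² = 4
  k=1: −1/(1!*0!*2!*2!*0!*0!) = -1/4
Σ = -1/4  ⇒  CG² = 4*(-1/4)² = 1/4
CG = −√(1/4) = -0.500000

−√(1/4) = -0.500000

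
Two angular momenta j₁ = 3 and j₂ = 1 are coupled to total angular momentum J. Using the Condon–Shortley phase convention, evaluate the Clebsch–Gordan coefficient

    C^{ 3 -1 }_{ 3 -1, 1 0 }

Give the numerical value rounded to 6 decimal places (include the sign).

-0.288675

j₁+j₂−J=1  J+j₁−j₂=5  J−j₁+j₂=1  j₁+j₂+J+1=8
(j₁±m₁, j₂±m₂, J±M) = (2,4,1,1,2,4)
P² = 48
sum k=0..1:
  [0] +1/24 = 1/24
  [1] −1/12 = -1/12
S = -1/24
C² = P²·S² = 1/12 ; C = -0.288675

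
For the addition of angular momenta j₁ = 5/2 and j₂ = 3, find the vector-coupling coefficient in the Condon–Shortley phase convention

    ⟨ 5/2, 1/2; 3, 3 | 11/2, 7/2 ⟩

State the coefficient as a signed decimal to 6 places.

j₁+j₂−J=0  J+j₁−j₂=5  J−j₁+j₂=6  j₁+j₂+J+1=12
(j₁±m₁, j₂±m₂, J±M) = (3,2,6,0,9,2)
P² = 149299200/11
sum k=0..0:
  [0] +1/8640 = 1/8640
S = 1/8640
C² = P²·S² = 2/11 ; C = +0.426401

+0.426401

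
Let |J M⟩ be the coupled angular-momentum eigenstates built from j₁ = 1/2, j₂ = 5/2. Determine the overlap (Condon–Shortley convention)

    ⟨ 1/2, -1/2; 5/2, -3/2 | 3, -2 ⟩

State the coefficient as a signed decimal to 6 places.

j₁+j₂−J=0  J+j₁−j₂=1  J−j₁+j₂=5  j₁+j₂+J+1=7
(j₁±m₁, j₂±m₂, J±M) = (0,1,1,4,1,5)
P² = 480
sum k=0..0:
  [0] +1/24 = 1/24
S = 1/24
C² = P²·S² = 5/6 ; C = +0.912871

+0.912871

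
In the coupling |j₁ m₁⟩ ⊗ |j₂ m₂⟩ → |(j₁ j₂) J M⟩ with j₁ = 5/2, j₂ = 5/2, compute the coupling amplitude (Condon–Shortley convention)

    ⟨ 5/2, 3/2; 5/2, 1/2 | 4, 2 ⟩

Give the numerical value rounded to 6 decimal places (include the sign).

√[9·1!4!4!/10! · 4!1!3!2!6!2!] = √(20736/35)
  +(−1)^0/∏(0,1,1,3,3,1)! = 1/36  (running 1/36)
  +(−1)^1/∏(1,0,0,2,4,2)! = -1/96  (running 5/288)
⟨..|..⟩ = √(20736/35)·(5/288) = +0.422577

+0.422577  (= +√(5/28))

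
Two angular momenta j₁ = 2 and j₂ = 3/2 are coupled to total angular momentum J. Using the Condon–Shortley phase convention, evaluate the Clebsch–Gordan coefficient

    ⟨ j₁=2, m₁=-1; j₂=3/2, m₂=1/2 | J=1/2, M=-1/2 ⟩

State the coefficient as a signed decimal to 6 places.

+√(3/10) = +0.547723

j₁+j₂−J=3  J+j₁−j₂=1  J−j₁+j₂=0  j₁+j₂+J+1=5
(j₁±m₁, j₂±m₂, J±M) = (1,3,2,1,0,1)
P² = 6/5
sum k=2..2:
  [2] +1/2 = 1/2
S = 1/2
C² = P²·S² = 3/10 ; C = +0.547723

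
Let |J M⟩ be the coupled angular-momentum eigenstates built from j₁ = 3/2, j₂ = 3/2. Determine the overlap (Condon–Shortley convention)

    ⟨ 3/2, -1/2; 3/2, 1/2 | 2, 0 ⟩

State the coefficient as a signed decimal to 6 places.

triangle: 1!·2!·2!/6! = 4/720
(j±m)!: 1!·2!·2!·1!·2!·2! = 16
prefactor² = (2J+1)·Δ·N² = 4/9
  k=0: +1/(0!·1!·2!·2!·0!·0!) = 1/4
  k=1: −1/(1!·0!·1!·1!·1!·1!) = -1
Σ = -3/4  ⇒  CG² = 4/9·(-3/4)² = 1/4
CG = −√(1/4) = -0.500000

−√(1/4) = -0.500000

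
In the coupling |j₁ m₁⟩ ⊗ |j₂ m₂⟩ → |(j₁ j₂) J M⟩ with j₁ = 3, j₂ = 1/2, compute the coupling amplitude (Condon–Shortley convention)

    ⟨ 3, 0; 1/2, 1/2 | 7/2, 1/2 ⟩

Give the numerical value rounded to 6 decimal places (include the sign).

+√(4/7) = +0.755929

√[8·0!6!1!/8! · 3!3!1!0!4!3!] = √(5184/7)
  +(−1)^0/∏(0,0,3,1,3,0)! = 1/36  (running 1/36)
⟨..|..⟩ = √(5184/7)·(1/36) = +0.755929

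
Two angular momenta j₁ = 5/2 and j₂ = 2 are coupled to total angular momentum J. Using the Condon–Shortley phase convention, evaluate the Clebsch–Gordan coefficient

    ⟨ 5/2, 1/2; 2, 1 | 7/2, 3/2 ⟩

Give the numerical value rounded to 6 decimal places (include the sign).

−√(2/21) ≈ -0.308607

√[8·1!4!3!/9! · 3!2!3!1!5!2!] = √(384/7)
  +(−1)^0/∏(0,1,2,3,2,0)! = 1/24  (running 1/24)
  +(−1)^1/∏(1,0,1,2,3,1)! = -1/12  (running -1/24)
⟨..|..⟩ = √(384/7)·(-1/24) = -0.308607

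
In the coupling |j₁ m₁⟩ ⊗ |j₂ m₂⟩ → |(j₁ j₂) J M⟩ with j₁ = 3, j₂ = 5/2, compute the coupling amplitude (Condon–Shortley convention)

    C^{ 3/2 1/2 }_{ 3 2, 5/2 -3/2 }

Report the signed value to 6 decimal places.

j₁+j₂−J=4  J+j₁−j₂=2  J−j₁+j₂=1  j₁+j₂+J+1=8
(j₁±m₁, j₂±m₂, J±M) = (5,1,1,4,2,1)
P² = 192/7
sum k=0..1:
  [0] +1/24 = 1/24
  [1] −1/12 = -1/12
S = -1/24
C² = P²·S² = 1/21 ; C = -0.218218

-0.218218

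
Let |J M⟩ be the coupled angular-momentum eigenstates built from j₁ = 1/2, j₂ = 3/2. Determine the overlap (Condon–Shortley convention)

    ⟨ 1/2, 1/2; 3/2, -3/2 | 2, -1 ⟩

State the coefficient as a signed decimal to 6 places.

+√(1/4) = +0.500000

j₁+j₂−J=0  J+j₁−j₂=1  J−j₁+j₂=3  j₁+j₂+J+1=5
(j₁±m₁, j₂±m₂, J±M) = (1,0,0,3,1,3)
P² = 9
sum k=0..0:
  [0] +1/6 = 1/6
S = 1/6
C² = P²·S² = 1/4 ; C = +0.500000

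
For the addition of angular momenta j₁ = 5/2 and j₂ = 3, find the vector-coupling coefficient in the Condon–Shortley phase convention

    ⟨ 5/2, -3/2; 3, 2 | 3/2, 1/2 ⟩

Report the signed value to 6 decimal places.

-0.218218

√[4·4!1!2!/8! · 1!4!5!1!2!1!] = √(192/7)
  +(−1)^3/∏(3,1,1,2,0,0)! = -1/12  (running -1/12)
  +(−1)^4/∏(4,0,0,1,1,1)! = 1/24  (running -1/24)
⟨..|..⟩ = √(192/7)·(-1/24) = -0.218218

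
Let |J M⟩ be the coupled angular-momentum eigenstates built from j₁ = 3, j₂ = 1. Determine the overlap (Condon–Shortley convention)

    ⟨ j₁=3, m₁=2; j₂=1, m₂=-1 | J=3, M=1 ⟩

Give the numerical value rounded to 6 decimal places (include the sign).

+√(5/12) ≈ +0.645497

triangle: 1!*5!*1!/8! = 120/40320
(j±m)!: 5!*1!*0!*2!*4!*2! = 11520
prefactor² = (2J+1)*Δ*N² = 240
  k=0: +1/(0!*1!*1!*0!*4!*1!) = 1/24
Σ = 1/24  ⇒  CG² = 240*1/24² = 5/12
CG = +√(5/12) = +0.645497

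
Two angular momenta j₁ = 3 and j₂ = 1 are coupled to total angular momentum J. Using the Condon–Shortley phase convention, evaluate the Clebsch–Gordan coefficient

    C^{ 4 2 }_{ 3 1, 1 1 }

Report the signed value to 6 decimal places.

triangle: 0!·6!·2!/9! = 1440/362880
(j±m)!: 4!·2!·2!·0!·6!·2! = 138240
prefactor² = (2J+1)·Δ·N² = 34560/7
  k=0: +1/(0!·0!·2!·2!·4!·0!) = 1/96
Σ = 1/96  ⇒  CG² = 34560/7·1/96² = 15/28
CG = +√(15/28) = +0.731925

+√(15/28) ≈ +0.731925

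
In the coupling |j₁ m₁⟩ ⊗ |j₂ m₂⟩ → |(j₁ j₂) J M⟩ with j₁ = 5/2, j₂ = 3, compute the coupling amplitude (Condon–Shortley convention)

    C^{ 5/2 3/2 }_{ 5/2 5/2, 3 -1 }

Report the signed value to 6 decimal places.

+√(2/7) = +0.534522

√[6·3!2!3!/9! · 5!0!2!4!4!1!] = √(1152/7)
  +(−1)^0/∏(0,3,0,2,2,1)! = 1/24  (running 1/24)
⟨..|..⟩ = √(1152/7)·(1/24) = +0.534522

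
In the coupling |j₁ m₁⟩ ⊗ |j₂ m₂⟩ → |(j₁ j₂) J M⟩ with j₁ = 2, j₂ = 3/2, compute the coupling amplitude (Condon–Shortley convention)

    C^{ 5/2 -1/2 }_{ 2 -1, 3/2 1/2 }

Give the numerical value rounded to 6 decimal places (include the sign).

√[6·1!3!2!/7! · 1!3!2!1!2!3!] = √(72/35)
  +(−1)^0/∏(0,1,3,2,0,0)! = 1/12  (running 1/12)
  +(−1)^1/∏(1,0,2,1,1,1)! = -1/2  (running -5/12)
⟨..|..⟩ = √(72/35)·(-5/12) = -0.597614

−√(5/14) ≈ -0.597614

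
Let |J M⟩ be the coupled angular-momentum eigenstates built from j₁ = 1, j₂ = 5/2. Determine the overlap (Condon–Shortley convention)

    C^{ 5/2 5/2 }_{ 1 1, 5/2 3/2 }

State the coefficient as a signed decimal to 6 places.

triangle: 1!*1!*4!/7! = 24/5040
(j±m)!: 2!*0!*4!*1!*5!*0! = 5760
prefactor² = (2J+1)*Δ*N² = 1152/7
  k=0: +1/(0!*1!*0!*4!*1!*0!) = 1/24
Σ = 1/24  ⇒  CG² = 1152/7*1/24² = 2/7
CG = +√(2/7) = +0.534522

+√(2/7) = +0.534522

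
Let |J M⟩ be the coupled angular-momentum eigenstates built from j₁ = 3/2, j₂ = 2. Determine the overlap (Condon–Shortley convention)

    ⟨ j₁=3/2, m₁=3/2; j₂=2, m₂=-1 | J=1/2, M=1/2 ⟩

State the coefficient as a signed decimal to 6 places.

+0.316228

√[2·3!0!1!/5! · 3!0!1!3!1!0!] = √(18/5)
  +(−1)^0/∏(0,3,0,1,0,0)! = 1/6  (running 1/6)
⟨..|..⟩ = √(18/5)·(1/6) = +0.316228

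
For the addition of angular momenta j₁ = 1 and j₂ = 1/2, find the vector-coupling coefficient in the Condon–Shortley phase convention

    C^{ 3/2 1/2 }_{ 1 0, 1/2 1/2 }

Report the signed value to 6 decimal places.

triangle: 0!*2!*1!/4! = 2/24
(j±m)!: 1!*1!*1!*0!*2!*1! = 2
prefactor² = (2J+1)*Δ*N² = 2/3
  k=0: +1/(0!*0!*1!*1!*1!*0!) = 1
Σ = 1  ⇒  CG² = 2/3*1² = 2/3
CG = +√(2/3) = +0.816497

+0.816497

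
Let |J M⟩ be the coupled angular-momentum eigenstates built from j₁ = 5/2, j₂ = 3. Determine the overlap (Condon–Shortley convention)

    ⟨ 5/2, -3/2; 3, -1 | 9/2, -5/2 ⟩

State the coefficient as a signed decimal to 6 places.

j₁+j₂−J=1  J+j₁−j₂=4  J−j₁+j₂=5  j₁+j₂+J+1=11
(j₁±m₁, j₂±m₂, J±M) = (1,4,2,4,2,7)
P² = 92160/11
sum k=0..1:
  [0] +1/288 = 1/288
  [1] −1/144 = -1/144
S = -1/288
C² = P²·S² = 10/99 ; C = -0.317821

-0.317821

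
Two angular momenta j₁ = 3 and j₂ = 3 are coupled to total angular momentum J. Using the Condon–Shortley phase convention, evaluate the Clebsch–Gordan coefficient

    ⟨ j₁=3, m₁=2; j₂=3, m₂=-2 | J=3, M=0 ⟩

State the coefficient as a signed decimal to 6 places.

+0.408248

j₁+j₂−J=3  J+j₁−j₂=3  J−j₁+j₂=3  j₁+j₂+J+1=10
(j₁±m₁, j₂±m₂, J±M) = (5,1,1,5,3,3)
P² = 216
sum k=0..1:
  [0] +1/24 = 1/24
  [1] −1/72 = -1/72
S = 1/36
C² = P²·S² = 1/6 ; C = +0.408248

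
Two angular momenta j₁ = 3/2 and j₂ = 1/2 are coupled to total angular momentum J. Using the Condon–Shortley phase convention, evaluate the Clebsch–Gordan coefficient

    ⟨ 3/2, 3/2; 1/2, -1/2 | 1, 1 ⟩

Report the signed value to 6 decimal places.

√[3·1!2!0!/4! · 3!0!0!1!2!0!] = √(3)
  +(−1)^0/∏(0,1,0,0,2,0)! = 1/2  (running 1/2)
⟨..|..⟩ = √(3)·(1/2) = +0.866025

+0.866025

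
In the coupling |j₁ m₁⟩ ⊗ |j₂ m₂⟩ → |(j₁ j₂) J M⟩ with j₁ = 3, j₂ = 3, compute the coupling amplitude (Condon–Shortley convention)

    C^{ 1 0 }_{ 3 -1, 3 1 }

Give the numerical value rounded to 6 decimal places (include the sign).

−√(1/28) = -0.188982

j₁+j₂−J=5  J+j₁−j₂=1  J−j₁+j₂=1  j₁+j₂+J+1=8
(j₁±m₁, j₂±m₂, J±M) = (2,4,4,2,1,1)
P² = 144/7
sum k=3..4:
  [3] −1/12 = -1/12
  [4] +1/24 = 1/24
S = -1/24
C² = P²·S² = 1/28 ; C = -0.188982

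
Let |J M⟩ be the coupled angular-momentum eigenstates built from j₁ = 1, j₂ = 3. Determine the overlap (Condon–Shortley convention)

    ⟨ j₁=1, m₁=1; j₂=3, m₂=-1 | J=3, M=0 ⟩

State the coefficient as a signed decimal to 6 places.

j₁+j₂−J=1  J+j₁−j₂=1  J−j₁+j₂=5  j₁+j₂+J+1=8
(j₁±m₁, j₂±m₂, J±M) = (2,0,2,4,3,3)
P² = 72
sum k=0..0:
  [0] +1/12 = 1/12
S = 1/12
C² = P²·S² = 1/2 ; C = +0.707107

+√(1/2) ≈ +0.707107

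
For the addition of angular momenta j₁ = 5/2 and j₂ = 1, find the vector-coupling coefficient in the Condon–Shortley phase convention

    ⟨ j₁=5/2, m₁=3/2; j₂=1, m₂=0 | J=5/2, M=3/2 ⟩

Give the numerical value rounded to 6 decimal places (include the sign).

+0.507093  (= +√(9/35))

√[6·1!4!1!/7! · 4!1!1!1!4!1!] = √(576/35)
  +(−1)^0/∏(0,1,1,1,3,0)! = 1/6  (running 1/6)
  +(−1)^1/∏(1,0,0,0,4,1)! = -1/24  (running 1/8)
⟨..|..⟩ = √(576/35)·(1/8) = +0.507093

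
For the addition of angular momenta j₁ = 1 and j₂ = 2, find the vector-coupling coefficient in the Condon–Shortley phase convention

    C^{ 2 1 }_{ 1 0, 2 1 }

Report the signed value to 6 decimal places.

√[5·1!1!3!/6! · 1!1!3!1!3!1!] = √(3/2)
  +(−1)^0/∏(0,1,1,3,0,0)! = 1/6  (running 1/6)
  +(−1)^1/∏(1,0,0,2,1,1)! = -1/2  (running -1/3)
⟨..|..⟩ = √(3/2)·(-1/3) = -0.408248

-0.408248  (= −√(1/6))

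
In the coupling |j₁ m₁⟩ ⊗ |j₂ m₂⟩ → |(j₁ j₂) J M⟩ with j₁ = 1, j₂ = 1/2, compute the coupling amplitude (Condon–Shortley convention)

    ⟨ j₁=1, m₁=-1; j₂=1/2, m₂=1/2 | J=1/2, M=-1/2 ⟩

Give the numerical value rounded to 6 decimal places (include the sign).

−√(2/3) ≈ -0.816497

j₁+j₂−J=1  J+j₁−j₂=1  J−j₁+j₂=0  j₁+j₂+J+1=3
(j₁±m₁, j₂±m₂, J±M) = (0,2,1,0,0,1)
P² = 2/3
sum k=1..1:
  [1] −1/1 = -1
S = -1
C² = P²·S² = 2/3 ; C = -0.816497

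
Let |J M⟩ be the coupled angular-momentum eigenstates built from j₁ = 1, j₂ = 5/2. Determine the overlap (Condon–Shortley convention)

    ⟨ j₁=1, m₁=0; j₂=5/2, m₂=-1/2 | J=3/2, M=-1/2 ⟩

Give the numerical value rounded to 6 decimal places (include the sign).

j₁+j₂−J=2  J+j₁−j₂=0  J−j₁+j₂=3  j₁+j₂+J+1=6
(j₁±m₁, j₂±m₂, J±M) = (1,1,2,3,1,2)
P² = 8/5
sum k=1..1:
  [1] −1/2 = -1/2
S = -1/2
C² = P²·S² = 2/5 ; C = -0.632456

-0.632456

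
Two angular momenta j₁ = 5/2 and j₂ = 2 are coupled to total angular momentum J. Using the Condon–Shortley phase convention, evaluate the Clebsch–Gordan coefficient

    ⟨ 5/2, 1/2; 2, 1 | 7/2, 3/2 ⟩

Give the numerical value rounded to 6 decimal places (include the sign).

−√(2/21) ≈ -0.308607

triangle: 1!*4!*3!/9! = 144/362880
(j±m)!: 3!*2!*3!*1!*5!*2! = 17280
prefactor² = (2J+1)*Δ*N² = 384/7
  k=0: +1/(0!*1!*2!*3!*2!*0!) = 1/24
  k=1: −1/(1!*0!*1!*2!*3!*1!) = -1/12
Σ = -1/24  ⇒  CG² = 384/7*(-1/24)² = 2/21
CG = −√(2/21) = -0.308607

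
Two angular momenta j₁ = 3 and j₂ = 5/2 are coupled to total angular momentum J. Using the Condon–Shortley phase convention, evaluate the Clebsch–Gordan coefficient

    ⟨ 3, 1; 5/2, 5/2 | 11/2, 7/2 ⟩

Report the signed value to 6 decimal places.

+0.522233

triangle: 0!·6!·5!/12! = 86400/479001600
(j±m)!: 4!·2!·5!·0!·9!·2! = 4180377600
prefactor² = (2J+1)·Δ·N² = 99532800/11
  k=0: +1/(0!·0!·2!·5!·4!·0!) = 1/5760
Σ = 1/5760  ⇒  CG² = 99532800/11·1/5760² = 3/11
CG = +√(3/11) = +0.522233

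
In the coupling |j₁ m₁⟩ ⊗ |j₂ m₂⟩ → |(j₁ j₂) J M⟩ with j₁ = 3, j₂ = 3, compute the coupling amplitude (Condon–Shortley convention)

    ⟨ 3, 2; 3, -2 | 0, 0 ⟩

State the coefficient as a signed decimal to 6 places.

j₁+j₂−J=6  J+j₁−j₂=0  J−j₁+j₂=0  j₁+j₂+J+1=7
(j₁±m₁, j₂±m₂, J±M) = (5,1,1,5,0,0)
P² = 14400/7
sum k=1..1:
  [1] −1/120 = -1/120
S = -1/120
C² = P²·S² = 1/7 ; C = -0.377964

-0.377964  (= −√(1/7))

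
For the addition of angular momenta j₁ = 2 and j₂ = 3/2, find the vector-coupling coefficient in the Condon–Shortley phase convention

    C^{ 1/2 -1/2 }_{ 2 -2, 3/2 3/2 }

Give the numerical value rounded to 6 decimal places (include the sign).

−√(2/5) = -0.632456

√[2·3!1!0!/5! · 0!4!3!0!0!1!] = √(72/5)
  +(−1)^3/∏(3,0,1,0,0,0)! = -1/6  (running -1/6)
⟨..|..⟩ = √(72/5)·(-1/6) = -0.632456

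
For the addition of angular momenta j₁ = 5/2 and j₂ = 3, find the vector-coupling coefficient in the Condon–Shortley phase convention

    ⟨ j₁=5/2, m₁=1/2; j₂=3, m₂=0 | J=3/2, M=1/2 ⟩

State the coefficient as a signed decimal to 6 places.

j₁+j₂−J=4  J+j₁−j₂=1  J−j₁+j₂=2  j₁+j₂+J+1=8
(j₁±m₁, j₂±m₂, J±M) = (3,2,3,3,2,1)
P² = 144/35
sum k=1..2:
  [1] −1/12 = -1/12
  [2] +1/4 = 1/4
S = 1/6
C² = P²·S² = 4/35 ; C = +0.338062

+√(4/35) ≈ +0.338062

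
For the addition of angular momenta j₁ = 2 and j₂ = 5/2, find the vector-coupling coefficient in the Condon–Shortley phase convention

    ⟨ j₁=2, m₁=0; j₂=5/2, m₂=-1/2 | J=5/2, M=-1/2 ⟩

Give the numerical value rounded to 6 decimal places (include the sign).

-0.478091

triangle: 2!×2!×3!/8! = 24/40320
(j±m)!: 2!×2!×2!×3!×2!×3! = 576
prefactor² = (2J+1)×Δ×N² = 72/35
  k=0: +1/(0!×2!×2!×2!×0!×1!) = 1/8
  k=1: −1/(1!×1!×1!×1!×1!×2!) = -1/2
  k=2: +1/(2!×0!×0!×0!×2!×3!) = 1/24
Σ = -1/3  ⇒  CG² = 72/35×(-1/3)² = 8/35
CG = −√(8/35) = -0.478091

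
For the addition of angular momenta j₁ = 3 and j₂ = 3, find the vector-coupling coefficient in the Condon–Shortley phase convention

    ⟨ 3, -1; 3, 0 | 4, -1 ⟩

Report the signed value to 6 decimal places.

j₁+j₂−J=2  J+j₁−j₂=4  J−j₁+j₂=4  j₁+j₂+J+1=11
(j₁±m₁, j₂±m₂, J±M) = (2,4,3,3,3,5)
P² = 124416/385
sum k=0..2:
  [0] +1/288 = 1/288
  [1] −1/24 = -1/24
  [2] +1/48 = 1/48
S = -5/288
C² = P²·S² = 15/154 ; C = -0.312094

-0.312094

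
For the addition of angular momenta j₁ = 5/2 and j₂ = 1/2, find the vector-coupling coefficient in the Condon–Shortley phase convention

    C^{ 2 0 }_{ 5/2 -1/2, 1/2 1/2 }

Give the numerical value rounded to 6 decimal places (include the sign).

triangle: 1!×4!×0!/6! = 24/720
(j±m)!: 2!×3!×1!×0!×2!×2! = 48
prefactor² = (2J+1)×Δ×N² = 8
  k=1: −1/(1!×0!×2!×0!×2!×0!) = -1/4
Σ = -1/4  ⇒  CG² = 8×(-1/4)² = 1/2
CG = −√(1/2) = -0.707107

-0.707107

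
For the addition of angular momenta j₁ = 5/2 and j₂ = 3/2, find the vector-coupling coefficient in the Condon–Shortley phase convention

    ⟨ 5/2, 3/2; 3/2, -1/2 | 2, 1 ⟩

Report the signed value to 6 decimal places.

j₁+j₂−J=2  J+j₁−j₂=3  J−j₁+j₂=1  j₁+j₂+J+1=7
(j₁±m₁, j₂±m₂, J±M) = (4,1,1,2,3,1)
P² = 24/7
sum k=0..1:
  [0] +1/4 = 1/4
  [1] −1/6 = -1/6
S = 1/12
C² = P²·S² = 1/42 ; C = +0.154303

+0.154303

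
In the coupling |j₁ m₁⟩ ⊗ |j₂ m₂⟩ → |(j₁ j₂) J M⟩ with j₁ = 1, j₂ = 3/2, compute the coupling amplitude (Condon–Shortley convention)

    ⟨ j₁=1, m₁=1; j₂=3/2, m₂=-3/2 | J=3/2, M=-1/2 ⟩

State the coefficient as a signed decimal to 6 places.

+0.632456

triangle: 1!*1!*2!/5! = 2/120
(j±m)!: 2!*0!*0!*3!*1!*2! = 24
prefactor² = (2J+1)*Δ*N² = 8/5
  k=0: +1/(0!*1!*0!*0!*1!*2!) = 1/2
Σ = 1/2  ⇒  CG² = 8/5*1/2² = 2/5
CG = +√(2/5) = +0.632456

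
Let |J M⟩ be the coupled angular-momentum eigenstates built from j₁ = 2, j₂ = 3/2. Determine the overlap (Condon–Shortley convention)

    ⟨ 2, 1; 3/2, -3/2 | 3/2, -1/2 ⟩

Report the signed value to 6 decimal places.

+√(2/5) = +0.632456

triangle: 2!×2!×1!/6! = 4/720
(j±m)!: 3!×1!×0!×3!×1!×2! = 72
prefactor² = (2J+1)×Δ×N² = 8/5
  k=0: +1/(0!×2!×1!×0!×1!×1!) = 1/2
Σ = 1/2  ⇒  CG² = 8/5×1/2² = 2/5
CG = +√(2/5) = +0.632456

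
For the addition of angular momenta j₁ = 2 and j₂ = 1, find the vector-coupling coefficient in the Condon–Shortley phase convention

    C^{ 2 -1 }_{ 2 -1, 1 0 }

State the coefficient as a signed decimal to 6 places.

-0.408248  (= −√(1/6))

√[5·1!3!1!/6! · 1!3!1!1!1!3!] = √(3/2)
  +(−1)^0/∏(0,1,3,1,0,0)! = 1/6  (running 1/6)
  +(−1)^1/∏(1,0,2,0,1,1)! = -1/2  (running -1/3)
⟨..|..⟩ = √(3/2)·(-1/3) = -0.408248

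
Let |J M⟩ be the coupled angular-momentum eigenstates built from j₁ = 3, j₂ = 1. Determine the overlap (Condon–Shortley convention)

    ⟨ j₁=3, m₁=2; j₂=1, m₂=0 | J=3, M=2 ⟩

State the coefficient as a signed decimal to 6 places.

triangle: 1!*5!*1!/8! = 120/40320
(j±m)!: 5!*1!*1!*1!*5!*1! = 14400
prefactor² = (2J+1)*Δ*N² = 300
  k=0: +1/(0!*1!*1!*1!*4!*0!) = 1/24
  k=1: −1/(1!*0!*0!*0!*5!*1!) = -1/120
Σ = 1/30  ⇒  CG² = 300*1/30² = 1/3
CG = +√(1/3) = +0.577350

+0.577350  (= +√(1/3))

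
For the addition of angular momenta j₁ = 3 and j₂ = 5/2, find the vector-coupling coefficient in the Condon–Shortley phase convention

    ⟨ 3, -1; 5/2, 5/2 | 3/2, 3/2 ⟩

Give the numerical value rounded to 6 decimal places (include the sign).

√[4·4!2!1!/8! · 2!4!5!0!3!0!] = √(1152/7)
  +(−1)^4/∏(4,0,0,1,2,0)! = 1/48  (running 1/48)
⟨..|..⟩ = √(1152/7)·(1/48) = +0.267261

+√(1/14) = +0.267261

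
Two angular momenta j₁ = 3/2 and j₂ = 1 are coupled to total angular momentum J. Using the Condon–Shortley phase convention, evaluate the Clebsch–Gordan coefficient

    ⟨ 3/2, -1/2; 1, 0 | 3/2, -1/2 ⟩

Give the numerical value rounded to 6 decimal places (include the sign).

-0.258199

√[4·1!2!1!/5! · 1!2!1!1!1!2!] = √(4/15)
  +(−1)^0/∏(0,1,2,1,0,0)! = 1/2  (running 1/2)
  +(−1)^1/∏(1,0,1,0,1,1)! = -1  (running -1/2)
⟨..|..⟩ = √(4/15)·(-1/2) = -0.258199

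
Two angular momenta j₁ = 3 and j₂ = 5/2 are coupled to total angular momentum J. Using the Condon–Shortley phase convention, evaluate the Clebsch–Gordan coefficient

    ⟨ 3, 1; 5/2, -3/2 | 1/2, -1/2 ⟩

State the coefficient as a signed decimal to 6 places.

triangle: 5!×1!×0!/7! = 120/5040
(j±m)!: 4!×2!×1!×4!×0!×1! = 1152
prefactor² = (2J+1)×Δ×N² = 384/7
  k=1: −1/(1!×4!×1!×0!×0!×0!) = -1/24
Σ = -1/24  ⇒  CG² = 384/7×(-1/24)² = 2/21
CG = −√(2/21) = -0.308607

−√(2/21) ≈ -0.308607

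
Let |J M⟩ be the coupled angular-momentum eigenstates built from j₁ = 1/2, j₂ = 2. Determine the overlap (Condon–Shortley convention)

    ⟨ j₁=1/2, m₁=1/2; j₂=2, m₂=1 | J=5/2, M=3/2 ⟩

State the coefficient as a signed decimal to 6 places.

+√(4/5) = +0.894427

j₁+j₂−J=0  J+j₁−j₂=1  J−j₁+j₂=4  j₁+j₂+J+1=6
(j₁±m₁, j₂±m₂, J±M) = (1,0,3,1,4,1)
P² = 144/5
sum k=0..0:
  [0] +1/6 = 1/6
S = 1/6
C² = P²·S² = 4/5 ; C = +0.894427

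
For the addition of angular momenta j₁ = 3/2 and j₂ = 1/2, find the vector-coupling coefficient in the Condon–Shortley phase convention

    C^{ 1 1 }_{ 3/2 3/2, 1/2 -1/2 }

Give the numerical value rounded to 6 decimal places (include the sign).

+0.866025

triangle: 1!*2!*0!/4! = 2/24
(j±m)!: 3!*0!*0!*1!*2!*0! = 12
prefactor² = (2J+1)*Δ*N² = 3
  k=0: +1/(0!*1!*0!*0!*2!*0!) = 1/2
Σ = 1/2  ⇒  CG² = 3*1/2² = 3/4
CG = +√(3/4) = +0.866025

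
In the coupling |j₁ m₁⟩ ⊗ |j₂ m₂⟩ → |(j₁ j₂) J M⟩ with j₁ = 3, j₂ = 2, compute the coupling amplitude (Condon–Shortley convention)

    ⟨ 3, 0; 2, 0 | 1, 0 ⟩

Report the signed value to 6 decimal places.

+0.507093

j₁+j₂−J=4  J+j₁−j₂=2  J−j₁+j₂=0  j₁+j₂+J+1=7
(j₁±m₁, j₂±m₂, J±M) = (3,3,2,2,1,1)
P² = 144/35
sum k=2..2:
  [2] +1/4 = 1/4
S = 1/4
C² = P²·S² = 9/35 ; C = +0.507093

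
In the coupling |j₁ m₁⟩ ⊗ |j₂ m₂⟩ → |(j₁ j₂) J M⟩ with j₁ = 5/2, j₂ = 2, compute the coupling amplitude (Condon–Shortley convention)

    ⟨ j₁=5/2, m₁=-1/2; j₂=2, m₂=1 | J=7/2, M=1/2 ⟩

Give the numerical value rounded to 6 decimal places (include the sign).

√[8·1!4!3!/9! · 2!3!3!1!4!3!] = √(1152/35)
  +(−1)^0/∏(0,1,3,3,1,0)! = 1/36  (running 1/36)
  +(−1)^1/∏(1,0,2,2,2,1)! = -1/8  (running -7/72)
⟨..|..⟩ = √(1152/35)·(-7/72) = -0.557773

−√(14/45) = -0.557773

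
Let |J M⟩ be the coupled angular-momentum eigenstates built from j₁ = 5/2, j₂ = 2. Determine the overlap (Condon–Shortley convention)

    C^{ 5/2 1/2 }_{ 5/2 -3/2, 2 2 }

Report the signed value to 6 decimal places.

+√(27/70) ≈ +0.621059

√[6·2!3!2!/8! · 1!4!4!0!3!2!] = √(864/35)
  +(−1)^2/∏(2,0,2,2,1,0)! = 1/8  (running 1/8)
⟨..|..⟩ = √(864/35)·(1/8) = +0.621059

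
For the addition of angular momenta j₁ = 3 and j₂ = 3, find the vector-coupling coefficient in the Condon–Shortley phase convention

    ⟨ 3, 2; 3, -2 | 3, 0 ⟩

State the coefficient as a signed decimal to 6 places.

+0.408248  (= +√(1/6))

√[7·3!3!3!/10! · 5!1!1!5!3!3!] = √(216)
  +(−1)^0/∏(0,3,1,1,2,2)! = 1/24  (running 1/24)
  +(−1)^1/∏(1,2,0,0,3,3)! = -1/72  (running 1/36)
⟨..|..⟩ = √(216)·(1/36) = +0.408248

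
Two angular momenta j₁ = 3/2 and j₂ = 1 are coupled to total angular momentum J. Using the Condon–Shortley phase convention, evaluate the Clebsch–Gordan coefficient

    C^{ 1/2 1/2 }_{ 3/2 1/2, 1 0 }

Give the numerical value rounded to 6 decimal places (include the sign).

√[2·2!1!0!/4! · 2!1!1!1!1!0!] = √(1/3)
  +(−1)^1/∏(1,1,0,0,1,0)! = -1  (running -1)
⟨..|..⟩ = √(1/3)·(-1) = -0.577350

−√(1/3) = -0.577350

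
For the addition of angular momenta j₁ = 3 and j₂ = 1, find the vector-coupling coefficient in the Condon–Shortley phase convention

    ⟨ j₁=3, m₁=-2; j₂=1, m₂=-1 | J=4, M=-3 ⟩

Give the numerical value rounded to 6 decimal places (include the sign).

+0.866025  (= +√(3/4))

triangle: 0!×6!×2!/9! = 1440/362880
(j±m)!: 1!×5!×0!×2!×1!×7! = 1209600
prefactor² = (2J+1)×Δ×N² = 43200
  k=0: +1/(0!×0!×5!×0!×1!×2!) = 1/240
Σ = 1/240  ⇒  CG² = 43200×1/240² = 3/4
CG = +√(3/4) = +0.866025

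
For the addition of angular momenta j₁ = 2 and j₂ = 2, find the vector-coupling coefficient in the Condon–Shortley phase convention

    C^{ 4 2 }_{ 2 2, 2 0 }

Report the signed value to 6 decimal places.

j₁+j₂−J=0  J+j₁−j₂=4  J−j₁+j₂=4  j₁+j₂+J+1=9
(j₁±m₁, j₂±m₂, J±M) = (4,0,2,2,6,2)
P² = 13824/7
sum k=0..0:
  [0] +1/96 = 1/96
S = 1/96
C² = P²·S² = 3/14 ; C = +0.462910

+√(3/14) = +0.462910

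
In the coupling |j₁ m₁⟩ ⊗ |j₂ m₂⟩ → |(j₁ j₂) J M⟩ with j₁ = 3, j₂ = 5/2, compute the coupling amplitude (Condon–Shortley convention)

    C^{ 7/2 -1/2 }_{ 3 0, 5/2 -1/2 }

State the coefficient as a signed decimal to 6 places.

j₁+j₂−J=2  J+j₁−j₂=4  J−j₁+j₂=3  j₁+j₂+J+1=10
(j₁±m₁, j₂±m₂, J±M) = (3,3,2,3,3,4)
P² = 6912/175
sum k=0..2:
  [0] +1/24 = 1/24
  [1] −1/8 = -1/8
  [2] +1/72 = 1/72
S = -5/72
C² = P²·S² = 4/21 ; C = -0.436436

−√(4/21) ≈ -0.436436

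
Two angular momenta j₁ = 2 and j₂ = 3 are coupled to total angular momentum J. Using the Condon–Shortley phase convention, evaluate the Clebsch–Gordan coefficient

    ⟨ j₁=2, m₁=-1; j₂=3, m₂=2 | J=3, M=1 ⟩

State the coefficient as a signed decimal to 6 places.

j₁+j₂−J=2  J+j₁−j₂=2  J−j₁+j₂=4  j₁+j₂+J+1=9
(j₁±m₁, j₂±m₂, J±M) = (1,3,5,1,4,2)
P² = 64
sum k=1..2:
  [1] −1/48 = -1/48
  [2] +1/12 = 1/12
S = 1/16
C² = P²·S² = 1/4 ; C = +0.500000

+√(1/4) ≈ +0.500000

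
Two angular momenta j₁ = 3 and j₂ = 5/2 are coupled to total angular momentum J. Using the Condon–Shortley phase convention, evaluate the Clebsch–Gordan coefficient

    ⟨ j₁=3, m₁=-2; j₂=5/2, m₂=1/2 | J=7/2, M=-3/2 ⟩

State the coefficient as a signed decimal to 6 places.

√[8·2!4!3!/10! · 1!5!3!2!2!5!] = √(1536/7)
  +(−1)^1/∏(1,1,4,2,0,1)! = -1/48  (running -1/48)
  +(−1)^2/∏(2,0,3,1,1,2)! = 1/24  (running 1/48)
⟨..|..⟩ = √(1536/7)·(1/48) = +0.308607

+0.308607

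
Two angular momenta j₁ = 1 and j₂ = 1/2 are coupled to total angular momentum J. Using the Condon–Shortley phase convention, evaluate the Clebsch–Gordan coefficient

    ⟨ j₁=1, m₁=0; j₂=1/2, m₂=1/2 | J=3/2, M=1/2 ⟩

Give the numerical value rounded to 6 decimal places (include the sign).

+0.816497

√[4·0!2!1!/4! · 1!1!1!0!2!1!] = √(2/3)
  +(−1)^0/∏(0,0,1,1,1,0)! = 1  (running 1)
⟨..|..⟩ = √(2/3)·(1) = +0.816497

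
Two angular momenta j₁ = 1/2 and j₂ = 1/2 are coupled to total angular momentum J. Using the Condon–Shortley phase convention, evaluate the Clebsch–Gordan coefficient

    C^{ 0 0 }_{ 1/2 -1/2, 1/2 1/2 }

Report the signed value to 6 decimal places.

-0.707107

j₁+j₂−J=1  J+j₁−j₂=0  J−j₁+j₂=0  j₁+j₂+J+1=2
(j₁±m₁, j₂±m₂, J±M) = (0,1,1,0,0,0)
P² = 1/2
sum k=1..1:
  [1] −1/1 = -1
S = -1
C² = P²·S² = 1/2 ; C = -0.707107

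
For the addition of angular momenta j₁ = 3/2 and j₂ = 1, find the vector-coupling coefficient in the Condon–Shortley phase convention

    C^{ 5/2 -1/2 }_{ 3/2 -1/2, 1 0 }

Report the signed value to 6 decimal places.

+√(3/5) = +0.774597

√[6·0!3!2!/6! · 1!2!1!1!2!3!] = √(12/5)
  +(−1)^0/∏(0,0,2,1,1,1)! = 1/2  (running 1/2)
⟨..|..⟩ = √(12/5)·(1/2) = +0.774597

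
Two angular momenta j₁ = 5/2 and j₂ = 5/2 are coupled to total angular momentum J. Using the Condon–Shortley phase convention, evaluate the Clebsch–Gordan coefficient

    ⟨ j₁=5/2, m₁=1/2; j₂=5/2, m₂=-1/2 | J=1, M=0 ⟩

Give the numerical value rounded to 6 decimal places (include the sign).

√[3·4!1!1!/7! · 3!2!2!3!1!1!] = √(72/35)
  +(−1)^1/∏(1,3,1,1,0,0)! = -1/6  (running -1/6)
  +(−1)^2/∏(2,2,0,0,1,1)! = 1/4  (running 1/12)
⟨..|..⟩ = √(72/35)·(1/12) = +0.119523

+0.119523  (= +√(1/70))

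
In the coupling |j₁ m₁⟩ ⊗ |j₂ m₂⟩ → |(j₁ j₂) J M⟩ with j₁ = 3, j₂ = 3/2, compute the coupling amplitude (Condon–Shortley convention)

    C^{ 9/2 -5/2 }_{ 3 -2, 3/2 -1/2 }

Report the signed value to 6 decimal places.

√[10·0!6!3!/10! · 1!5!1!2!2!7!] = √(28800)
  +(−1)^0/∏(0,0,5,1,1,2)! = 1/240  (running 1/240)
⟨..|..⟩ = √(28800)·(1/240) = +0.707107

+√(1/2) ≈ +0.707107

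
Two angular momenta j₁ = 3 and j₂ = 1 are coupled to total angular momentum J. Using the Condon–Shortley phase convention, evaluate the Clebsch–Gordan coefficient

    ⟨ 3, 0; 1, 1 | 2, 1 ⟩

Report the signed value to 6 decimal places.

+√(1/7) = +0.377964

triangle: 2!×4!×0!/7! = 48/5040
(j±m)!: 3!×3!×2!×0!×3!×1! = 432
prefactor² = (2J+1)×Δ×N² = 144/7
  k=2: +1/(2!×0!×1!×0!×3!×0!) = 1/12
Σ = 1/12  ⇒  CG² = 144/7×1/12² = 1/7
CG = +√(1/7) = +0.377964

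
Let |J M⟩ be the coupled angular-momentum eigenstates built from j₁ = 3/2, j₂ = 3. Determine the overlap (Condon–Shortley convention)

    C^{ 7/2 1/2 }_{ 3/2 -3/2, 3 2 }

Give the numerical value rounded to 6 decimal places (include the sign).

−√(5/21) ≈ -0.487950

j₁+j₂−J=1  J+j₁−j₂=2  J−j₁+j₂=5  j₁+j₂+J+1=9
(j₁±m₁, j₂±m₂, J±M) = (0,3,5,1,4,3)
P² = 3840/7
sum k=1..1:
  [1] −1/48 = -1/48
S = -1/48
C² = P²·S² = 5/21 ; C = -0.487950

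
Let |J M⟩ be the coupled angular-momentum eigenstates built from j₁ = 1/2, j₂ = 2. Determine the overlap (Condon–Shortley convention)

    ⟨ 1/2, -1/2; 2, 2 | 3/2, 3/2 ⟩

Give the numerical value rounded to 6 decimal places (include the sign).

−√(4/5) ≈ -0.894427

√[4·1!0!3!/5! · 0!1!4!0!3!0!] = √(144/5)
  +(−1)^1/∏(1,0,0,3,0,0)! = -1/6  (running -1/6)
⟨..|..⟩ = √(144/5)·(-1/6) = -0.894427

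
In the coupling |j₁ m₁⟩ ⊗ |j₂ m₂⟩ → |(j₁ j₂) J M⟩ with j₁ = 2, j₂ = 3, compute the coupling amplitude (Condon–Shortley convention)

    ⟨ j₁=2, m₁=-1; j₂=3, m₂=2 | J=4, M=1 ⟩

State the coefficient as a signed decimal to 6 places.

−√(7/20) ≈ -0.591608

triangle: 1!*3!*5!/10! = 720/3628800
(j±m)!: 1!*3!*5!*1!*5!*3! = 518400
prefactor² = (2J+1)*Δ*N² = 6480/7
  k=0: +1/(0!*1!*3!*5!*0!*0!) = 1/720
  k=1: −1/(1!*0!*2!*4!*1!*1!) = -1/48
Σ = -7/360  ⇒  CG² = 6480/7*(-7/360)² = 7/20
CG = −√(7/20) = -0.591608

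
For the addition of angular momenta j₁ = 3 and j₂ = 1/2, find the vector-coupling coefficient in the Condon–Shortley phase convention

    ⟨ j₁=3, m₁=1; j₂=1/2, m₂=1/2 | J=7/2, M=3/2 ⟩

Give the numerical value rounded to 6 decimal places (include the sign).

triangle: 0!*6!*1!/8! = 720/40320
(j±m)!: 4!*2!*1!*0!*5!*2! = 11520
prefactor² = (2J+1)*Δ*N² = 11520/7
  k=0: +1/(0!*0!*2!*1!*4!*0!) = 1/48
Σ = 1/48  ⇒  CG² = 11520/7*1/48² = 5/7
CG = +√(5/7) = +0.845154

+√(5/7) = +0.845154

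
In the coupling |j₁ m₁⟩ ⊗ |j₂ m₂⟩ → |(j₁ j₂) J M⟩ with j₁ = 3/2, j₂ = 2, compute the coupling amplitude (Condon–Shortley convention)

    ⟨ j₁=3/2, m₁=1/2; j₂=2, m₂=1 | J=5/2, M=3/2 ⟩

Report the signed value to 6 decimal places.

triangle: 1!×2!×3!/7! = 12/5040
(j±m)!: 2!×1!×3!×1!×4!×1! = 288
prefactor² = (2J+1)×Δ×N² = 144/35
  k=0: +1/(0!×1!×1!×3!×1!×0!) = 1/6
  k=1: −1/(1!×0!×0!×2!×2!×1!) = -1/4
Σ = -1/12  ⇒  CG² = 144/35×(-1/12)² = 1/35
CG = −√(1/35) = -0.169031

−√(1/35) ≈ -0.169031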